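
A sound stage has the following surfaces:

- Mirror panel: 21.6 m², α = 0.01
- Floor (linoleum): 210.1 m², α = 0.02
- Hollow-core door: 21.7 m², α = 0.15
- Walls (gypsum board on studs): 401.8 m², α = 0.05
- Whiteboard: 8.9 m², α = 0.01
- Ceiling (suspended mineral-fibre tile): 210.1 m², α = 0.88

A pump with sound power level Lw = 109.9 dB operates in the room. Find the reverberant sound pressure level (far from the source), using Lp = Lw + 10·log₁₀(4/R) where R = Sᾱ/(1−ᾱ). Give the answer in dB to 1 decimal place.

91.4 dB

Σ(Sᵢαᵢ) = 21.6·0.01 + 210.1·0.02 + 21.7·0.15 + 401.8·0.05 + 8.9·0.01 + 210.1·0.88 = 212.740; total area S = 874.2 m².
ᾱ = 212.740/874.2 = 0.2434; R = Sᾱ/(1−ᾱ) = 212.740/(1−0.2434) = 281.179 m².
Lp = Lw + 10 log₁₀(4/R) = 109.9 -18.47 = 91.4 dB.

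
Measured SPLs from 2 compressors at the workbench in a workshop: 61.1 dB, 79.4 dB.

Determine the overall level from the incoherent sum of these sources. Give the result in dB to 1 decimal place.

79.5 dB

Converting to relative power and adding: 10^(61.1/10) + 10^(79.4/10) = 8.838e+07.
L_total = 10·log₁₀(8.838e+07) = 79.5 dB.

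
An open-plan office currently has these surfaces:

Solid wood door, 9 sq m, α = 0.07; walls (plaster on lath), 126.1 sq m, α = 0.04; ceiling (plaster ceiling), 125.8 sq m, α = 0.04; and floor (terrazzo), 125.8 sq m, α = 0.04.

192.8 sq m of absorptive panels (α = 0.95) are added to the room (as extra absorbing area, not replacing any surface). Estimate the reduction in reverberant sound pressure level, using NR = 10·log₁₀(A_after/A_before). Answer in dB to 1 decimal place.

A_before = Σ Sᵢαᵢ = 9·0.07 + 126.1·0.04 + 125.8·0.04 + 125.8·0.04 = 15.738 sabins.
Treatment contributes 192.8·0.95 = 183.160 sabins.
A_after = 15.738 + 183.160 = 198.898 sabins.
NR = 10·log₁₀(198.898/15.738) = 11.0 dB.

11.0 dB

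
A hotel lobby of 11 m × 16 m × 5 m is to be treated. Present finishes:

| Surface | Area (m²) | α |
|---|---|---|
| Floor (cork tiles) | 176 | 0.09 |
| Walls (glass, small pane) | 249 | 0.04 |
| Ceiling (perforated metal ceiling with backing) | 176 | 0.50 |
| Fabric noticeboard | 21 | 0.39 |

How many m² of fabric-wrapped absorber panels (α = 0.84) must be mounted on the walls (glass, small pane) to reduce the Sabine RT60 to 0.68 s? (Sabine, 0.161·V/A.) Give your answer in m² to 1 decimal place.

Summing Sᵢαᵢ: 15.840 + 9.960 + 88.000 + 8.190 → A₁ = 121.990 sabins.
Required A₂ = 0.161·880/0.68 = 208.353 sabins.
ΔA needed = 208.353 − 121.990 = 86.363 sabins.
Net gain per m²: Δα = 0.84 − 0.04 = 0.80.
Area = ΔA/Δα = 86.363/0.80 = 108.0 m².

108.0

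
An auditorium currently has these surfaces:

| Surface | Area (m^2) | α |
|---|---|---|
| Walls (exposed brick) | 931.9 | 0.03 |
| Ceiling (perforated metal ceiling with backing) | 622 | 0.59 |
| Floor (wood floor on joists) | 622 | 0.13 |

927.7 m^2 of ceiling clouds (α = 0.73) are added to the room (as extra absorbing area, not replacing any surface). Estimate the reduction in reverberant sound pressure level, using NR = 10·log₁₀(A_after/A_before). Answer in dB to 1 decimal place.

3.8 dB

Summing Sᵢαᵢ: 27.957 + 366.980 + 80.860 → A_before = 475.797 sabins.
Treatment contributes 927.7·0.73 = 677.221 sabins.
New total A_after = 1153.018 sabins.
NR = 10·log₁₀(1153.018/475.797) = 3.8 dB.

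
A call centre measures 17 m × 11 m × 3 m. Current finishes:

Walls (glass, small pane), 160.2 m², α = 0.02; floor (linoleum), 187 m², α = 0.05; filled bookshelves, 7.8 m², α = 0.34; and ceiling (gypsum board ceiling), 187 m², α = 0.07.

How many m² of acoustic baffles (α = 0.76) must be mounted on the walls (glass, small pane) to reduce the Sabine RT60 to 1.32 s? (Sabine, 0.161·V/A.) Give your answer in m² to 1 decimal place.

54.2

Equivalent absorption area: A₁ = 160.2*0.02 + 187*0.05 + 7.8*0.34 + 187*0.07 = 28.296 m².
V = 561 m³. Target absorption A₂ = 0.161 × 561 / 1.32 = 68.425 sabins.
ΔA needed = 68.425 − 28.296 = 40.129 sabins.
Each m² of panel replacing the walls (glass, small pane) adds (0.76 − 0.02) = 0.74 sabins.
Panel area = 40.129 / 0.74 = 54.2 m².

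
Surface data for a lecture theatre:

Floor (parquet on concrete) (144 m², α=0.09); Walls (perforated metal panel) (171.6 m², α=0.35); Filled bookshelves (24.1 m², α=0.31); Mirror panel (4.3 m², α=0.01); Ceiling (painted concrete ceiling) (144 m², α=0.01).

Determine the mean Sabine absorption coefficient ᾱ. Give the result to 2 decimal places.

0.17

S = Σ Sᵢ = 144 + 171.6 + 24.1 + 4.3 + 144 = 488.0 m².
Weighted sum Σ Sα = 81.974.
ᾱ = 81.974 / 488.0 = 0.17.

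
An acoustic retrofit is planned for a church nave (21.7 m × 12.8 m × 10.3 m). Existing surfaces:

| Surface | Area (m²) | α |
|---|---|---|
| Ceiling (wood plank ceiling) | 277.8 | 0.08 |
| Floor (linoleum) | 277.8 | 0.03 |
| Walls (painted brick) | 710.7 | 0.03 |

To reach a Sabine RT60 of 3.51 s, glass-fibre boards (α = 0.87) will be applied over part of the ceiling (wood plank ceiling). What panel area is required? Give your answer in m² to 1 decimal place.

Total absorption A₁ = 277.8*0.08 + 277.8*0.03 + 710.7*0.03
  = 22.224 + 8.334 + 21.321 = 51.879 m² sabins.
Required A₂ = 0.161·2860.928/3.51 = 131.228 sabins.
ΔA needed = 131.228 − 51.879 = 79.349 sabins.
Each m² of panel replacing the ceiling (wood plank ceiling) adds (0.87 − 0.08) = 0.79 sabins.
Area = ΔA/Δα = 79.349/0.79 = 100.4 m².

100.4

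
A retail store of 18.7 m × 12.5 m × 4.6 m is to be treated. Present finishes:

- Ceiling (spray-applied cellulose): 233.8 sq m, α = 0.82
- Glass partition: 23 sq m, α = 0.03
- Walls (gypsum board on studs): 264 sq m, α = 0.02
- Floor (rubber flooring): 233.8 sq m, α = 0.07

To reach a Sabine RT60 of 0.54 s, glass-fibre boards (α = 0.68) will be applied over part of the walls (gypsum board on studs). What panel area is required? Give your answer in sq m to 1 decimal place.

A₁ = Σ Sᵢαᵢ = 233.8*0.82 + 23*0.03 + 264*0.02 + 233.8*0.07 = 214.052 sabins.
Required A₂ = 0.161·1075.25/0.54 = 320.584 sabins.
ΔA needed = 320.584 − 214.052 = 106.532 sabins.
Net gain per sq m: Δα = 0.68 − 0.02 = 0.66.
Area = ΔA/Δα = 106.532/0.66 = 161.4 sq m.

161.4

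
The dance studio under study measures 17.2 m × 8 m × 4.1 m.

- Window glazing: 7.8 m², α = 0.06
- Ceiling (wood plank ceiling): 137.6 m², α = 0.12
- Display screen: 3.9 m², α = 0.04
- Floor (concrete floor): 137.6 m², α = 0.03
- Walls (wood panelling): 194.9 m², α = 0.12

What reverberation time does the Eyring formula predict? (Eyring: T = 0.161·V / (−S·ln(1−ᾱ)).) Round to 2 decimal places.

1.94 s

S = Σ Sᵢ = 481.8 m².
Absorption A = 7.8×0.06 + 137.6×0.12 + 3.9×0.04 + 137.6×0.03 + 194.9×0.12 = 44.652 sabins.
ᾱ = 44.652 / 481.8 = 0.0927.
Eyring denominator: −S ln(1−ᾱ) = 46.871.
V = 17.2 × 8 × 4.1 = 564.16 m³.
T = 0.161·V/[−S·ln(1−ᾱ)] = 0.161·564.16/46.871 = 1.94 s.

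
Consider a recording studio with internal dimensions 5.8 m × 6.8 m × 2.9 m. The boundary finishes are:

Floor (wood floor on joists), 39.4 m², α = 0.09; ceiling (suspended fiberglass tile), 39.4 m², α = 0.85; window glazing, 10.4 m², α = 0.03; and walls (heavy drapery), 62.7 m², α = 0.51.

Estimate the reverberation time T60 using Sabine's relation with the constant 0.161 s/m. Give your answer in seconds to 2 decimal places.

A = Σ Sᵢαᵢ = 39.4·0.09 + 39.4·0.85 + 10.4·0.03 + 62.7·0.51 = 69.325 sabins.
Volume V = 5.8 × 6.8 × 2.9 = 114.376 m³.
Sabine: RT60 = 0.161 × 114.376 / 69.325 = 0.27 s.

0.27 sec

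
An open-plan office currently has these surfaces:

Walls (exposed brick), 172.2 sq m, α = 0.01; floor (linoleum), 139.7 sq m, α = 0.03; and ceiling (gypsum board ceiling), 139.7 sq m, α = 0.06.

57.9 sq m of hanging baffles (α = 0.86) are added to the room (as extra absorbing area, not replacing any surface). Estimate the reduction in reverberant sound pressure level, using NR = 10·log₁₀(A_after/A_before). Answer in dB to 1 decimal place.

Total absorption A_before = 172.2·0.01 + 139.7·0.03 + 139.7·0.06
  = 1.722 + 4.191 + 8.382 = 14.295 sq m sabins.
Added absorption = 57.9 × 0.86 = 49.794 sabins.
New total A_after = 64.089 sabins.
NR = 10·log₁₀(64.089/14.295) = 6.5 dB.

6.5 dB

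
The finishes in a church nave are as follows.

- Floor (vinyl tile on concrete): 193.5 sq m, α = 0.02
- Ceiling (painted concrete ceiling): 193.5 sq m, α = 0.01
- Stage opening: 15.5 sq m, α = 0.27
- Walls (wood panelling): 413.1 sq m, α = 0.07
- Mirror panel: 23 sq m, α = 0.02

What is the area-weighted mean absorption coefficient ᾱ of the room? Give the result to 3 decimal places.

Total surface area S = 838.6 sq m.
Σ(Sᵢαᵢ) = 193.5·0.02 + 193.5·0.01 + 15.5·0.27 + 413.1·0.07 + 23·0.02 = 39.367.
ᾱ = A/S = 0.047.

0.047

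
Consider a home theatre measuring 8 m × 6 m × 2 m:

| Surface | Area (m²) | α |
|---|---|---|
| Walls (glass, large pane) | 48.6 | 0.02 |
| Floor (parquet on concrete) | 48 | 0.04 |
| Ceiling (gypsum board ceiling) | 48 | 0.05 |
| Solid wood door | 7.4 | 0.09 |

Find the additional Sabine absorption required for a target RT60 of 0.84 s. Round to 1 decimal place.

A₁ = Σ Sᵢαᵢ = 48.6×0.02 + 48×0.04 + 48×0.05 + 7.4×0.09 = 5.958 sabins.
Target A₂ = 0.161·96/0.84 = 18.400 sabins (V = 96 m³).
ΔA = A₂ − A₁ = 18.400 − 5.958 = 12.4 sabins.

12.4 sabins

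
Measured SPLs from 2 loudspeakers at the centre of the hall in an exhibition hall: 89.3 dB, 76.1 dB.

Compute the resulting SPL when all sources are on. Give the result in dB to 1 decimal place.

89.5 dB

Σ 10^(Lᵢ/10) = 8.919e+08.
Back to dB: 10·log₁₀ Σ = 89.5 dB.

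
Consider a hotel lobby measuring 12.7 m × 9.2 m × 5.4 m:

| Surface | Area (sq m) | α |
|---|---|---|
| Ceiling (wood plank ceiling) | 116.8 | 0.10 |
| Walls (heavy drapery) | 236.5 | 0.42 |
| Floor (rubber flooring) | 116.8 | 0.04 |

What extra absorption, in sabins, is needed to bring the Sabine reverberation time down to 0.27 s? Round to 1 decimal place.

260.5 sabins

Equivalent absorption area: A₁ = 116.8·0.10 + 236.5·0.42 + 116.8·0.04 = 115.682 sq m.
Target A₂ = 0.161·630.936/0.27 = 376.225 sabins (V = 630.936 m³).
ΔA = A₂ − A₁ = 376.225 − 115.682 = 260.5 sabins.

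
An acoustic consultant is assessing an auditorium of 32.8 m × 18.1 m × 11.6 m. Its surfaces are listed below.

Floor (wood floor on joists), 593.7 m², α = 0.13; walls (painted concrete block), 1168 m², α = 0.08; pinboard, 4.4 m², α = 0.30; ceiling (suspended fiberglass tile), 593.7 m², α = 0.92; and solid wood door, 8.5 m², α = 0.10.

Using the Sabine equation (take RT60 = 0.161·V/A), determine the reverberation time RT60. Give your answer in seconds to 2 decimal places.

A = Σ Sᵢαᵢ = 593.7*0.13 + 1168*0.08 + 4.4*0.30 + 593.7*0.92 + 8.5*0.10 = 718.995 sabins.
Volume V = 32.8 × 18.1 × 11.6 = 6886.688 m³.
Sabine: RT60 = 0.161 × 6886.688 / 718.995 = 1.54 s.

1.54 sec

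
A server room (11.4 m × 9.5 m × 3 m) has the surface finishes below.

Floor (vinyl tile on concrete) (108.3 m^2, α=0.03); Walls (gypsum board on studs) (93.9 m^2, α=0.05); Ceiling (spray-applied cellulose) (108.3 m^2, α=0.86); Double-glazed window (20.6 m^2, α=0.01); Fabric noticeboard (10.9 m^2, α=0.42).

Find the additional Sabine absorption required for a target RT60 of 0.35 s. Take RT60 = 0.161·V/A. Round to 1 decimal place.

A₁ = Σ Sᵢαᵢ = 108.3*0.03 + 93.9*0.05 + 108.3*0.86 + 20.6*0.01 + 10.9*0.42 = 105.866 sabins.
Target A₂ = 0.161·324.9/0.35 = 149.454 sabins (V = 324.9 m³).
ΔA = A₂ − A₁ = 149.454 − 105.866 = 43.6 sabins.

43.6 sabins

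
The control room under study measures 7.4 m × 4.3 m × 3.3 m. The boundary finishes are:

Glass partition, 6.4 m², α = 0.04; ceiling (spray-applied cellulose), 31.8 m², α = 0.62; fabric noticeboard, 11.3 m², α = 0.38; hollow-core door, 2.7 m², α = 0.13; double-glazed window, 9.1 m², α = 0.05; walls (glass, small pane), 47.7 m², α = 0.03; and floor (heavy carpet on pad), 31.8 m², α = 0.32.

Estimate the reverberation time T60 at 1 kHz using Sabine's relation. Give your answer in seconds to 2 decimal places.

Total absorption A = 6.4×0.04 + 31.8×0.62 + 11.3×0.38 + 2.7×0.13 + 9.1×0.05 + 47.7×0.03 + 31.8×0.32
  = 0.256 + 19.716 + 4.294 + 0.351 + 0.455 + 1.431 + 10.176 = 36.679 m² sabins.
Volume V = 7.4 × 4.3 × 3.3 = 105.006 m³.
RT60 = 0.161 · V / A = 0.161 × 105.006 / 36.679 = 0.46 s.

0.46 s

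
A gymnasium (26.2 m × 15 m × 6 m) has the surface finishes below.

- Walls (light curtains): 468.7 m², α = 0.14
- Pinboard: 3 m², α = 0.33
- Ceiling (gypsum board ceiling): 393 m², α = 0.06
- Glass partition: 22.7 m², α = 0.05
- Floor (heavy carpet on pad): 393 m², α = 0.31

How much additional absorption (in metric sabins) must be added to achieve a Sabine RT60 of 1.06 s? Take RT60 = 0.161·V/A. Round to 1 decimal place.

A₁ = Σ Sᵢαᵢ = 468.7×0.14 + 3×0.33 + 393×0.06 + 22.7×0.05 + 393×0.31 = 213.153 sabins.
V = 2358 m³. Required absorption A₂ = 0.161 × 2358 / 1.06 = 358.149 sabins.
ΔA = A₂ − A₁ = 358.149 − 213.153 = 145.0 sabins.

145.0 sabins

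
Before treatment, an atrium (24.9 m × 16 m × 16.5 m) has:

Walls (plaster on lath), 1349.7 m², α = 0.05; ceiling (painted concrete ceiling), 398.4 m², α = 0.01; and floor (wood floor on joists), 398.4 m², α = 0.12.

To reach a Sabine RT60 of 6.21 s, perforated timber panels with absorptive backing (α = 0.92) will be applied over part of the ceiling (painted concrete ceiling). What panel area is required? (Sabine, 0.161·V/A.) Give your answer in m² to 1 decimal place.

56.2

A₁ = Σ Sᵢαᵢ = 1349.7*0.05 + 398.4*0.01 + 398.4*0.12 = 119.277 sabins.
V = 6573.6 m³. Target absorption A₂ = 0.161 × 6573.6 / 6.21 = 170.427 sabins.
Absorption to add: 170.427 − 119.277 = 51.150 sabins.
Each m² of panel replacing the ceiling (painted concrete ceiling) adds (0.92 − 0.01) = 0.91 sabins.
Panel area = 51.150 / 0.91 = 56.2 m².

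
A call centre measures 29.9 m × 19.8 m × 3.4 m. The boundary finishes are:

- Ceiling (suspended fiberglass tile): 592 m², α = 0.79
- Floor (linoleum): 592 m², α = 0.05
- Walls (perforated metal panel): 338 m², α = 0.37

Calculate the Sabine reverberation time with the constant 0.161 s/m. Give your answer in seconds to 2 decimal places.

A = Σ Sᵢαᵢ = 592×0.79 + 592×0.05 + 338×0.37 = 622.340 sabins.
V = 29.9·19.8·3.4 = 2012.868 m³.
RT60 = 0.161 · V / A = 0.161 × 2012.868 / 622.340 = 0.52 s.

0.52 s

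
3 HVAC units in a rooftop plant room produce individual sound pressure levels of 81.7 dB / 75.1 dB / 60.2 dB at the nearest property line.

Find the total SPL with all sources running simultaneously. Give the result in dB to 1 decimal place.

Sum in the linear (power) domain: Σ 10^(Lᵢ/10) = 10^(81.7/10) + 10^(75.1/10) + 10^(60.2/10) = 1.813e+08.
L_total = 10·log₁₀(1.813e+08) = 82.6 dB.

82.6 dB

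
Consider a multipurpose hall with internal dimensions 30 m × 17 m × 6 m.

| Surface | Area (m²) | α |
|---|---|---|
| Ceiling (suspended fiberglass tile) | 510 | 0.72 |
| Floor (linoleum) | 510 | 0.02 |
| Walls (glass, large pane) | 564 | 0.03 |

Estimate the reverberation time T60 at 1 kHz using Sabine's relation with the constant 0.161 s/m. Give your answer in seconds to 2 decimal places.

A = Σ Sᵢαᵢ = 510·0.72 + 510·0.02 + 564·0.03 = 394.320 sabins.
Room volume: 3060 m³.
Sabine: RT60 = 0.161 × 3060 / 394.320 = 1.25 s.

1.25 s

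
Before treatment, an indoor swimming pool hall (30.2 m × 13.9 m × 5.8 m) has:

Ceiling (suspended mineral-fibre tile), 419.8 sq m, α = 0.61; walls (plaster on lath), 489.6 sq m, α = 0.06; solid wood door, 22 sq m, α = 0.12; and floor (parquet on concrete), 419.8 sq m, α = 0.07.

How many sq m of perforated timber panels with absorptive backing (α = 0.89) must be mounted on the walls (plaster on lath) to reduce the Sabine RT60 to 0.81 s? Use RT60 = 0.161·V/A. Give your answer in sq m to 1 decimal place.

Total absorption A₁ = 419.8*0.61 + 489.6*0.06 + 22*0.12 + 419.8*0.07
  = 256.078 + 29.376 + 2.640 + 29.386 = 317.480 sq m sabins.
V = 2434.724 m³. Target absorption A₂ = 0.161 × 2434.724 / 0.81 = 483.939 sabins.
ΔA needed = 483.939 − 317.480 = 166.459 sabins.
Each sq m of panel replacing the walls (plaster on lath) adds (0.89 − 0.06) = 0.83 sabins.
Panel area = 166.459 / 0.83 = 200.6 sq m.

200.6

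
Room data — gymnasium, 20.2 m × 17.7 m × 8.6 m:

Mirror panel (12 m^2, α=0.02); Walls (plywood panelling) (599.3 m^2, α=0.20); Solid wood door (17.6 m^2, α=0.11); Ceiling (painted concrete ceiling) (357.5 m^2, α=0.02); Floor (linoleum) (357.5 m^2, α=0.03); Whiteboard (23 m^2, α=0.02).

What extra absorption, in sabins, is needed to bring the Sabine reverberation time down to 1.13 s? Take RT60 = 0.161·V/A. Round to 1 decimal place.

297.7 sabins

Equivalent absorption area: A₁ = 12×0.02 + 599.3×0.20 + 17.6×0.11 + 357.5×0.02 + 357.5×0.03 + 23×0.02 = 140.371 m^2.
Target A₂ = 0.161·3074.844/1.13 = 438.097 sabins (V = 3074.844 m³).
Additional absorption ΔA = 438.097 − 140.371 = 297.7 sabins.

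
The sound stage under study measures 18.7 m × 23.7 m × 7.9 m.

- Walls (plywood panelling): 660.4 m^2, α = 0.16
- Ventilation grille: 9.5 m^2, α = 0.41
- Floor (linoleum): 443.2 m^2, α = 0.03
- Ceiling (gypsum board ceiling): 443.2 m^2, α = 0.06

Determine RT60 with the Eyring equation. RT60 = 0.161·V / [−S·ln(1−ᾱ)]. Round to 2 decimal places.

S = Σ Sᵢ = 1556.3 m^2.
Absorption A = 660.4·0.16 + 9.5·0.41 + 443.2·0.03 + 443.2·0.06 = 149.447 sabins.
ᾱ = 149.447 / 1556.3 = 0.0960.
−S·ln(1−ᾱ) = −1556.3 × ln(1 − 0.0960) = 157.071.
V = 18.7 × 23.7 × 7.9 = 3501.201 m³.
T = 0.161·V/[−S·ln(1−ᾱ)] = 0.161·3501.201/157.071 = 3.59 s.

3.59 sec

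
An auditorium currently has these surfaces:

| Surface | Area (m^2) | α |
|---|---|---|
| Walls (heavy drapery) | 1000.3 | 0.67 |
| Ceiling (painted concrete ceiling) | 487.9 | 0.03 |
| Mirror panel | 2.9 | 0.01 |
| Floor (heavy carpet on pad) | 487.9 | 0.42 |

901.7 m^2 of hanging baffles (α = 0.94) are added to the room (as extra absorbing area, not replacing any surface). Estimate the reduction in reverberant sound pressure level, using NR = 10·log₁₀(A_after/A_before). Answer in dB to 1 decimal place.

Total absorption A_before = 1000.3*0.67 + 487.9*0.03 + 2.9*0.01 + 487.9*0.42
  = 670.201 + 14.637 + 0.029 + 204.918 = 889.785 m^2 sabins.
Added absorption = 901.7 × 0.94 = 847.598 sabins.
A_after = 889.785 + 847.598 = 1737.383 sabins.
Reduction = 10 log₁₀(A_after/A_before) = 10 log₁₀(1.9526) = 2.9 dB.

2.9 dB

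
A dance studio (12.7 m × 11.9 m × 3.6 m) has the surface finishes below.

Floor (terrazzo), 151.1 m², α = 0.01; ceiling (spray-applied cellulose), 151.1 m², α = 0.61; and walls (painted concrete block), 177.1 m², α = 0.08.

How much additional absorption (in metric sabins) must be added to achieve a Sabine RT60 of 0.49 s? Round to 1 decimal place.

A₁ = Σ Sᵢαᵢ = 151.1×0.01 + 151.1×0.61 + 177.1×0.08 = 107.850 sabins.
V = 544.068 m³. Required absorption A₂ = 0.161 × 544.068 / 0.49 = 178.765 sabins.
Additional absorption ΔA = 178.765 − 107.850 = 70.9 sabins.

70.9 sabins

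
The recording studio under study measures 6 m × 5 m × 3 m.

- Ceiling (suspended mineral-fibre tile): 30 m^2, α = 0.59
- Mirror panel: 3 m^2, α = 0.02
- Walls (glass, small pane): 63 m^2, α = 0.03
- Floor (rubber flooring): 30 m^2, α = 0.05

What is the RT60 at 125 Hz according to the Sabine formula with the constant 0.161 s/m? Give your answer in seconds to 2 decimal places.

0.69 s

Total absorption A = 30×0.59 + 3×0.02 + 63×0.03 + 30×0.05
  = 17.700 + 0.060 + 1.890 + 1.500 = 21.150 m^2 sabins.
Volume V = 6 × 5 × 3 = 90 m³.
T = 0.161 V/A = 0.161·90/21.150 = 0.69 s.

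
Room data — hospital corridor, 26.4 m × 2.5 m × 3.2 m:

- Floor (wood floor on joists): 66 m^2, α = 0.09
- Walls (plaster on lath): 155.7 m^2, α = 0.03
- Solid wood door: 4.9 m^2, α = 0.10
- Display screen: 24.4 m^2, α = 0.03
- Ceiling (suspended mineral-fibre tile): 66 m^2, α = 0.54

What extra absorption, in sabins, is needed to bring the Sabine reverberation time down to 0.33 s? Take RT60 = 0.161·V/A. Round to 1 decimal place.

55.6 sabins

Equivalent absorption area: A₁ = 66*0.09 + 155.7*0.03 + 4.9*0.10 + 24.4*0.03 + 66*0.54 = 47.473 m^2.
Target A₂ = 0.161·211.2/0.33 = 103.040 sabins (V = 211.2 m³).
Additional absorption ΔA = 103.040 − 47.473 = 55.6 sabins.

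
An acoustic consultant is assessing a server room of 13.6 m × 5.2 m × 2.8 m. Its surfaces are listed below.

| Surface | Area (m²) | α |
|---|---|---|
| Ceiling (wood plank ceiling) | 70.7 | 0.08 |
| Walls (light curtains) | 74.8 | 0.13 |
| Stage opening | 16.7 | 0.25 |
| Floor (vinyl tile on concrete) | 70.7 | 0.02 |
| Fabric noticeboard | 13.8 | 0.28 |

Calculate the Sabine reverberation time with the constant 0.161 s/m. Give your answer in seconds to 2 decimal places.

1.28 seconds

Equivalent absorption area: A = 70.7×0.08 + 74.8×0.13 + 16.7×0.25 + 70.7×0.02 + 13.8×0.28 = 24.833 m².
Volume V = 13.6 × 5.2 × 2.8 = 198.016 m³.
T = 0.161 V/A = 0.161·198.016/24.833 = 1.28 s.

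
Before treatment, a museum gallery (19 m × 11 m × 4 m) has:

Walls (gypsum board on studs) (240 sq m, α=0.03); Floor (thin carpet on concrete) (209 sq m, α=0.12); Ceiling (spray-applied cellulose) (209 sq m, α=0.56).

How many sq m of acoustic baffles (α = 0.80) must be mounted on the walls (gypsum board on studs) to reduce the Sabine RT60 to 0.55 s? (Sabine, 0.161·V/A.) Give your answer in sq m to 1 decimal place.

Summing Sᵢαᵢ: 7.200 + 25.080 + 117.040 → A₁ = 149.320 sabins.
Required A₂ = 0.161·836/0.55 = 244.720 sabins.
Absorption to add: 244.720 − 149.320 = 95.400 sabins.
Each sq m of panel replacing the walls (gypsum board on studs) adds (0.80 − 0.03) = 0.77 sabins.
Area = ΔA/Δα = 95.400/0.77 = 123.9 sq m.

123.9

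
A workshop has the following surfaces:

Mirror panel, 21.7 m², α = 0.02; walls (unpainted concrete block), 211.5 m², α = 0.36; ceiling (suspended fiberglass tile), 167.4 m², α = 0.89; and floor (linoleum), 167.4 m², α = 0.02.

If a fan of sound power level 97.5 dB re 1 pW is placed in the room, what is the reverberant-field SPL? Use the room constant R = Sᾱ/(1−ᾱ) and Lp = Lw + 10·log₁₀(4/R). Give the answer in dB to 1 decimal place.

77.7 dB

A = 228.908 sabins; S = 568.0 m².
ᾱ = 0.4030, so room constant R = A/(1−ᾱ) = 383.430 m².
Lp = 97.5 + 10·log₁₀(4/383.430) = 97.5 + (-19.82) = 77.7 dB.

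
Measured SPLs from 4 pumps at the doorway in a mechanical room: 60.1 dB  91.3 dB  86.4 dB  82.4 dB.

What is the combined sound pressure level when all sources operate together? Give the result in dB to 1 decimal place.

Converting to relative power and adding: 10^(60.1/10) + 10^(91.3/10) + 10^(86.4/10) + 10^(82.4/10) = 1.96e+09.
L_total = 10·log₁₀(1.96e+09) = 92.9 dB.

92.9 dB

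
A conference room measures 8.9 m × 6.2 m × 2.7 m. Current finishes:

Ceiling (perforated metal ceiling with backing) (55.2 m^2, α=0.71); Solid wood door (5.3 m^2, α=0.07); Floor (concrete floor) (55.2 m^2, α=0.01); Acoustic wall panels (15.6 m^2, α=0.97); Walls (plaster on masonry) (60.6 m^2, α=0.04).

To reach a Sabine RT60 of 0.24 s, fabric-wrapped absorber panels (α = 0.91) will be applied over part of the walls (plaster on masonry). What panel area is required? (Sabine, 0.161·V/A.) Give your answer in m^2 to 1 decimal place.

Summing Sᵢαᵢ: 39.192 + 0.371 + 0.552 + 15.132 + 2.424 → A₁ = 57.671 sabins.
V = 148.986 m³. Target absorption A₂ = 0.161 × 148.986 / 0.24 = 99.945 sabins.
Absorption to add: 99.945 − 57.671 = 42.274 sabins.
Net gain per m^2: Δα = 0.91 − 0.04 = 0.87.
Panel area = 42.274 / 0.87 = 48.6 m^2.

48.6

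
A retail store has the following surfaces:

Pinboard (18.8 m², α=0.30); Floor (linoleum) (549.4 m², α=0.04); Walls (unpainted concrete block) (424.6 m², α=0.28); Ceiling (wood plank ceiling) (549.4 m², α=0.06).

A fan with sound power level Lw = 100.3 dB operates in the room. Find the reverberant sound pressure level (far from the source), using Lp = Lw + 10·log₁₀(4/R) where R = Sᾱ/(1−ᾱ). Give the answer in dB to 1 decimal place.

83.2 dB

Σ(Sᵢαᵢ) = 18.8·0.30 + 549.4·0.04 + 424.6·0.28 + 549.4·0.06 = 179.468; total area S = 1542.2 m².
ᾱ = 0.1164, so room constant R = A/(1−ᾱ) = 203.110 m².
Lp = 100.3 + 10·log₁₀(4/203.110) = 100.3 + (-17.06) = 83.2 dB.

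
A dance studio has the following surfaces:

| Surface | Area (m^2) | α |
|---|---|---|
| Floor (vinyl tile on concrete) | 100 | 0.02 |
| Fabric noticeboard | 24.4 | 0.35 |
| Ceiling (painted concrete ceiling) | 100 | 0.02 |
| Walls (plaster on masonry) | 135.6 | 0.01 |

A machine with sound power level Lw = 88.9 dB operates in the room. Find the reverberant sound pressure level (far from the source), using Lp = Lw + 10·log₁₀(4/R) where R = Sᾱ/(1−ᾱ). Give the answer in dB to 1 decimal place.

83.3 dB

Σ(Sᵢαᵢ) = 100·0.02 + 24.4·0.35 + 100·0.02 + 135.6·0.01 = 13.896; total area S = 360.0 m^2.
ᾱ = 13.896/360.0 = 0.0386; R = Sᾱ/(1−ᾱ) = 13.896/(1−0.0386) = 14.454 m^2.
Lp = Lw + 10 log₁₀(4/R) = 88.9 -5.58 = 83.3 dB.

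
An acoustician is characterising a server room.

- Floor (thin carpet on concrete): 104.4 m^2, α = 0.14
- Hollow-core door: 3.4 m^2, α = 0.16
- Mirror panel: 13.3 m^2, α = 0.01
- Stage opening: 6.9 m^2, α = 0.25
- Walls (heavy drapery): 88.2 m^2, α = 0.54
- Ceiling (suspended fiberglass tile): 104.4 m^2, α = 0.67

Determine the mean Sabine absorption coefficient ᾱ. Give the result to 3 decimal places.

Total surface area S = 320.6 m^2.
A = 104.4*0.14 + 3.4*0.16 + 13.3*0.01 + 6.9*0.25 + 88.2*0.54 + 104.4*0.67 = 134.594 sabins.
ᾱ = 134.594 / 320.6 = 0.420.

0.420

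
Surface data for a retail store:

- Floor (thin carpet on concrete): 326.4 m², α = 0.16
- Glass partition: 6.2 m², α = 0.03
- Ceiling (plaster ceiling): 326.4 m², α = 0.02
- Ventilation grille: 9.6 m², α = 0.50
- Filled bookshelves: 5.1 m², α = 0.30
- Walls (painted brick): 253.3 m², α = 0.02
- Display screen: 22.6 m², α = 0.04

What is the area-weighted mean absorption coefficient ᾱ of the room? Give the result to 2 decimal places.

S = Σ Sᵢ = 326.4 + 6.2 + 326.4 + 9.6 + 5.1 + 253.3 + 22.6 = 949.6 m².
Weighted sum Σ Sα = 71.238.
ᾱ = A/S = 0.08.

0.08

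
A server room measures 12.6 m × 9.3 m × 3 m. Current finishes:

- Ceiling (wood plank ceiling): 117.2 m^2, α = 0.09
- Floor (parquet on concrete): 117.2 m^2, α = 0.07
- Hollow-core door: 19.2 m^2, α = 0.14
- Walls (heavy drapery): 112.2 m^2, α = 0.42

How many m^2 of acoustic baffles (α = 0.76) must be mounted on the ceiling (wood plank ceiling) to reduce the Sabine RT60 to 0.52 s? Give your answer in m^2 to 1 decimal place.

60.1

Total absorption A₁ = 117.2·0.09 + 117.2·0.07 + 19.2·0.14 + 112.2·0.42
  = 10.548 + 8.204 + 2.688 + 47.124 = 68.564 m^2 sabins.
Required A₂ = 0.161·351.54/0.52 = 108.842 sabins.
Absorption to add: 108.842 − 68.564 = 40.278 sabins.
Each m^2 of panel replacing the ceiling (wood plank ceiling) adds (0.76 − 0.09) = 0.67 sabins.
Panel area = 40.278 / 0.67 = 60.1 m^2.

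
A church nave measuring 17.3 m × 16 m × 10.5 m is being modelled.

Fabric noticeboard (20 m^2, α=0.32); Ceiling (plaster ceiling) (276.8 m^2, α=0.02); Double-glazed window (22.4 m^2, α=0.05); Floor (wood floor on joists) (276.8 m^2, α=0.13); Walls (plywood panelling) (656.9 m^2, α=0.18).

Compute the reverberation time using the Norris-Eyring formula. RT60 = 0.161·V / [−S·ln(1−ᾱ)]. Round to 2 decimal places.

2.61 s

S = Σ Sᵢ = 1252.9 m^2.
Absorption A = 20×0.32 + 276.8×0.02 + 22.4×0.05 + 276.8×0.13 + 656.9×0.18 = 167.282 sabins.
Mean coefficient ᾱ = A/S = 0.1335.
−S·ln(1−ᾱ) = −1252.9 × ln(1 − 0.1335) = 179.532.
V = 17.3 × 16 × 10.5 = 2906.4 m³.
T = 0.161·V/[−S·ln(1−ᾱ)] = 0.161·2906.4/179.532 = 2.61 s.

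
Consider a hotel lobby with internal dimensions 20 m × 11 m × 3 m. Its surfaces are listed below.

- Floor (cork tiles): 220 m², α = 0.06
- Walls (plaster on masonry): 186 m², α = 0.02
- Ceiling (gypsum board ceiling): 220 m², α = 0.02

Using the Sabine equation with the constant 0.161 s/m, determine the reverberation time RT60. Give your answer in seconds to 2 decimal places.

4.98 seconds

Equivalent absorption area: A = 220×0.06 + 186×0.02 + 220×0.02 = 21.320 m².
Volume V = 20 × 11 × 3 = 660 m³.
RT60 = 0.161 · V / A = 0.161 × 660 / 21.320 = 4.98 s.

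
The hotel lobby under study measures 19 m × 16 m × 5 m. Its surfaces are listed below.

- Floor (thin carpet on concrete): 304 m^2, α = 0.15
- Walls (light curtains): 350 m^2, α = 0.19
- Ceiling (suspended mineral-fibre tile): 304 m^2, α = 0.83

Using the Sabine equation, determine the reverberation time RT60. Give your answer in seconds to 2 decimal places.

Total absorption A = 304×0.15 + 350×0.19 + 304×0.83
  = 45.600 + 66.500 + 252.320 = 364.420 m^2 sabins.
Room volume: 1520 m³.
T = 0.161 V/A = 0.161·1520/364.420 = 0.67 s.

0.67 s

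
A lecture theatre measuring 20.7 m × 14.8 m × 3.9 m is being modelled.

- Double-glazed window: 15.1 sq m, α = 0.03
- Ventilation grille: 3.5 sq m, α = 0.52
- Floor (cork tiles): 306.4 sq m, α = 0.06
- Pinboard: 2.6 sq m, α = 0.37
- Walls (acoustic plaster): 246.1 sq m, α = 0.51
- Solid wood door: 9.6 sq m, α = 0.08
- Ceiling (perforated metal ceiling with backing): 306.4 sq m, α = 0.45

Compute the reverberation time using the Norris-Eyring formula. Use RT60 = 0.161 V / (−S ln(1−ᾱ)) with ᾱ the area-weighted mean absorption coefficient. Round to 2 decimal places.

S = Σ Sᵢ = 889.7 sq m.
Absorption A = 15.1×0.03 + 3.5×0.52 + 306.4×0.06 + 2.6×0.37 + 246.1×0.51 + 9.6×0.08 + 306.4×0.45 = 285.778 sabins.
Mean coefficient ᾱ = A/S = 0.3212.
Eyring denominator: −S ln(1−ᾱ) = 344.695.
V = 20.7 × 14.8 × 3.9 = 1194.804 m³.
RT60 = 0.161 × 1194.804 / 344.695 = 0.56 s.

0.56 seconds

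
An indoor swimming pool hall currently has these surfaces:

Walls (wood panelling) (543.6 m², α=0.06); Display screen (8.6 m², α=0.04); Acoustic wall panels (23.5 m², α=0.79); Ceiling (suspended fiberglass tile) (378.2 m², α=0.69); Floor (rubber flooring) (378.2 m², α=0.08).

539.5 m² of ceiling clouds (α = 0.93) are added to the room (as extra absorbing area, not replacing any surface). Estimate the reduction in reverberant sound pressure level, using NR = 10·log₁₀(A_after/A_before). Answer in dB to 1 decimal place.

3.9 dB

Total absorption A_before = 543.6×0.06 + 8.6×0.04 + 23.5×0.79 + 378.2×0.69 + 378.2×0.08
  = 32.616 + 0.344 + 18.565 + 260.958 + 30.256 = 342.739 m² sabins.
Treatment contributes 539.5·0.93 = 501.735 sabins.
New total A_after = 844.474 sabins.
NR = 10·log₁₀(844.474/342.739) = 3.9 dB.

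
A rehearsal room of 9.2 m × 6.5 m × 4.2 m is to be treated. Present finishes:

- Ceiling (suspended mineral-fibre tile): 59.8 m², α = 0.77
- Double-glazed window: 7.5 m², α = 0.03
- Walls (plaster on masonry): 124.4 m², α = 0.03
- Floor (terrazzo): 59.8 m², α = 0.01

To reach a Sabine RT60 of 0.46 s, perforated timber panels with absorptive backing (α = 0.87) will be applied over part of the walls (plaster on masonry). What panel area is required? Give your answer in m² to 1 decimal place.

Equivalent absorption area: A₁ = 59.8·0.77 + 7.5·0.03 + 124.4·0.03 + 59.8·0.01 = 50.601 m².
V = 251.16 m³. Target absorption A₂ = 0.161 × 251.16 / 0.46 = 87.906 sabins.
Absorption to add: 87.906 − 50.601 = 37.305 sabins.
Each m² of panel replacing the walls (plaster on masonry) adds (0.87 − 0.03) = 0.84 sabins.
Area = ΔA/Δα = 37.305/0.84 = 44.4 m².

44.4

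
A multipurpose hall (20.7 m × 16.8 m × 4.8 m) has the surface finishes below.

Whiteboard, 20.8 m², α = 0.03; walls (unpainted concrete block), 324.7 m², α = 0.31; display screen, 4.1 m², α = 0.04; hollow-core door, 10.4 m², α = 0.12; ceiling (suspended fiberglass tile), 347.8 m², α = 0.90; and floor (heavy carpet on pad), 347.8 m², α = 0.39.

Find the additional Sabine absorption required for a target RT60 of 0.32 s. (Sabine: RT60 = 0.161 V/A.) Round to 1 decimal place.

Total absorption A₁ = 20.8×0.03 + 324.7×0.31 + 4.1×0.04 + 10.4×0.12 + 347.8×0.90 + 347.8×0.39
  = 0.624 + 100.657 + 0.164 + 1.248 + 313.020 + 135.642 = 551.355 m² sabins.
For T = 0.32 s, need A₂ = 0.161·V/T = 0.161·1669.248/0.32 = 839.840 sabins.
Shortfall: 839.840 − 551.355 = 288.5 sabins.

288.5 sabins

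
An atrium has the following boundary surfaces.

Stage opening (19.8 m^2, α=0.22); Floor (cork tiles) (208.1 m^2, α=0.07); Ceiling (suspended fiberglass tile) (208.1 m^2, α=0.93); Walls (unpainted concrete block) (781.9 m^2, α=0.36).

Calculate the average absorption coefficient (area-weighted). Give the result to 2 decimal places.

S = Σ Sᵢ = 19.8 + 208.1 + 208.1 + 781.9 = 1217.9 m^2.
Weighted sum Σ Sα = 493.940.
ᾱ = A/S = 0.41.

0.41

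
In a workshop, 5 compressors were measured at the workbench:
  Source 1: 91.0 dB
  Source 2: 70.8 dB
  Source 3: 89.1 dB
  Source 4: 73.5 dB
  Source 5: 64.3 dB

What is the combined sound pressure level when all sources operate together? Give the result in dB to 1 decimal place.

93.2 dB

Sum in the linear (power) domain: Σ 10^(Lᵢ/10) = 10^(91.0/10) + 10^(70.8/10) + 10^(89.1/10) + 10^(73.5/10) + 10^(64.3/10) = 2.109e+09.
L_total = 10·log₁₀(2.109e+09) = 93.2 dB.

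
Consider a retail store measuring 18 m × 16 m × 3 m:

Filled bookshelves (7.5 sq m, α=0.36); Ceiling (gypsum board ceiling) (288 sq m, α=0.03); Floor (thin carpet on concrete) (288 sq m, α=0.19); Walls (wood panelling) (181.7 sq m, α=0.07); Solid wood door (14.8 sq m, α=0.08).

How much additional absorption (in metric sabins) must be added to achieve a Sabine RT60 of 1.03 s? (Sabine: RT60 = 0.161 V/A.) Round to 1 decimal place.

Equivalent absorption area: A₁ = 7.5×0.36 + 288×0.03 + 288×0.19 + 181.7×0.07 + 14.8×0.08 = 79.963 sq m.
For T = 1.03 s, need A₂ = 0.161·V/T = 0.161·864/1.03 = 135.052 sabins.
Shortfall: 135.052 − 79.963 = 55.1 sabins.

55.1 sabins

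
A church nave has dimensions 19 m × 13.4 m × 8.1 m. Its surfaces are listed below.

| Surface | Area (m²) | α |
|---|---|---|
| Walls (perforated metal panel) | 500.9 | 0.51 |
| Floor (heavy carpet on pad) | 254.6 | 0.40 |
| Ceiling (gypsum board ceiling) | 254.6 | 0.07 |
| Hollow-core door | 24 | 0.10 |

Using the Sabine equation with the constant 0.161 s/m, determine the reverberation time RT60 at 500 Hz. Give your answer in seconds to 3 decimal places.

Total absorption A = 500.9·0.51 + 254.6·0.40 + 254.6·0.07 + 24·0.10
  = 255.459 + 101.840 + 17.822 + 2.400 = 377.521 m² sabins.
V = 19·13.4·8.1 = 2062.26 m³.
Sabine: RT60 = 0.161 × 2062.26 / 377.521 = 0.879 s.

0.879 s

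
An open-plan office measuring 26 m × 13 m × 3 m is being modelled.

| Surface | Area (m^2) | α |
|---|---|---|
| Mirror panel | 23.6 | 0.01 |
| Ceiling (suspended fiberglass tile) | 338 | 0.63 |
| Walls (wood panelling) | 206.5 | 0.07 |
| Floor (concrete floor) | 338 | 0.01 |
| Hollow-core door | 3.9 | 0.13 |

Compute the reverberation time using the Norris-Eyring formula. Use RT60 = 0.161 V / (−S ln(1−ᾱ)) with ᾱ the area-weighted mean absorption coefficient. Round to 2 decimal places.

Total surface area S = 23.6 + 338 + 206.5 + 338 + 3.9 = 910.0 m^2.
Σ(Sᵢαᵢ) = 23.6·0.01 + 338·0.63 + 206.5·0.07 + 338·0.01 + 3.9·0.13 = 231.518.
Mean coefficient ᾱ = A/S = 0.2544.
−S·ln(1−ᾱ) = −910.0 × ln(1 − 0.2544) = 267.145.
V = 26 × 13 × 3 = 1014 m³.
RT60 = 0.161 × 1014 / 267.145 = 0.61 s.

0.61 s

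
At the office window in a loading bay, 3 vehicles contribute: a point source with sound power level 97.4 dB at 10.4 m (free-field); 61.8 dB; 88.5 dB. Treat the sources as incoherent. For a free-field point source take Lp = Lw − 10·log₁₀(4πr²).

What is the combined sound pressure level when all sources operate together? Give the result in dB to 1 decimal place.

88.5 dB

Source at 10.4 m: Lp = 97.4 − 10·log₁₀(4π·10.4²) = 97.4 − 10·log₁₀(1359.179) = 66.1 dB.
Σ 10^(Lᵢ/10) = 7.135e+08.
L_total = 10·log₁₀(7.135e+08) = 88.5 dB.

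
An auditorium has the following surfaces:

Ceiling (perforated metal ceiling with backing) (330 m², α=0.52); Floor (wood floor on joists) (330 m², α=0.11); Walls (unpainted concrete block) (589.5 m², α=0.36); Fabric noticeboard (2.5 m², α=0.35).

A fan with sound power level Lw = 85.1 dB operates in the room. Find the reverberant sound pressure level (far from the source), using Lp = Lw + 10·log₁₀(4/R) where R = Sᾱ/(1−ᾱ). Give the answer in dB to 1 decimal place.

A = 420.995 sabins; S = 1252.0 m².
ᾱ = 0.3363, so room constant R = A/(1−ᾱ) = 634.315 m².
Lp = Lw + 10 log₁₀(4/R) = 85.1 -22.00 = 63.1 dB.

63.1 dB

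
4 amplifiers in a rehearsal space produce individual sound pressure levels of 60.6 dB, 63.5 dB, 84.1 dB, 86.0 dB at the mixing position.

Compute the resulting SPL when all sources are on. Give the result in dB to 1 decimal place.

88.2 dB

Sum in the linear (power) domain: Σ 10^(Lᵢ/10) = 10^(60.6/10) + 10^(63.5/10) + 10^(84.1/10) + 10^(86.0/10) = 6.585e+08.
L_total = 10·log₁₀(6.585e+08) = 88.2 dB.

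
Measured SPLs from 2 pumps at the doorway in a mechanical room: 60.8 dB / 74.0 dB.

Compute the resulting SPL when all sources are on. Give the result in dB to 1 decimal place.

74.2 dB

Σ 10^(Lᵢ/10) = 2.632e+07.
Back to dB: 10·log₁₀ Σ = 74.2 dB.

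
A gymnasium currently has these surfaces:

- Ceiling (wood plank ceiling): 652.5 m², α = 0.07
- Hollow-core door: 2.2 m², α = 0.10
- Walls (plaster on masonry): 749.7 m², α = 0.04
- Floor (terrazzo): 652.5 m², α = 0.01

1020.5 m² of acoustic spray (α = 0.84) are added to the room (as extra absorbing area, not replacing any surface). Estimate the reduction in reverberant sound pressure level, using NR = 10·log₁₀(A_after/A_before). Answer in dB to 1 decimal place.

10.6 dB

Total absorption A_before = 652.5*0.07 + 2.2*0.10 + 749.7*0.04 + 652.5*0.01
  = 45.675 + 0.220 + 29.988 + 6.525 = 82.408 m² sabins.
Treatment contributes 1020.5·0.84 = 857.220 sabins.
A_after = 82.408 + 857.220 = 939.628 sabins.
Reduction = 10 log₁₀(A_after/A_before) = 10 log₁₀(11.4021) = 10.6 dB.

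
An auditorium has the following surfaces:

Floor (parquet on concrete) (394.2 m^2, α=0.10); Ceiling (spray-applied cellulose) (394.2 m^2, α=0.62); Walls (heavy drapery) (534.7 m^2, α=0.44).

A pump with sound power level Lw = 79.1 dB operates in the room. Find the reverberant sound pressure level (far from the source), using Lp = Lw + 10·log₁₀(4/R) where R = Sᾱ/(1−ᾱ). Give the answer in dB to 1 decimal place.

55.8 dB

Σ(Sᵢαᵢ) = 394.2×0.10 + 394.2×0.62 + 534.7×0.44 = 519.092; total area S = 1323.1 m^2.
ᾱ = 519.092/1323.1 = 0.3923; R = Sᾱ/(1−ᾱ) = 519.092/(1−0.3923) = 854.191 m^2.
Lp = 79.1 + 10·log₁₀(4/854.191) = 79.1 + (-23.29) = 55.8 dB.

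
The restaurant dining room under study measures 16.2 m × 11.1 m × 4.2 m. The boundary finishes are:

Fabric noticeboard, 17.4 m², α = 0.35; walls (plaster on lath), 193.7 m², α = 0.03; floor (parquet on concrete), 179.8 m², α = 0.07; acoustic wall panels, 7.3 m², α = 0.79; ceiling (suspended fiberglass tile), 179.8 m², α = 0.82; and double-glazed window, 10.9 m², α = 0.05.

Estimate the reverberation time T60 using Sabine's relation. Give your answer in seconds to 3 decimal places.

A = Σ Sᵢαᵢ = 17.4*0.35 + 193.7*0.03 + 179.8*0.07 + 7.3*0.79 + 179.8*0.82 + 10.9*0.05 = 178.235 sabins.
V = 16.2·11.1·4.2 = 755.244 m³.
RT60 = 0.161 · V / A = 0.161 × 755.244 / 178.235 = 0.682 s.

0.682 s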